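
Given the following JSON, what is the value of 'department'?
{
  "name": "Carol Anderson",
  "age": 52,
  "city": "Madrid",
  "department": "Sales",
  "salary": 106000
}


Looking up field 'department'
Value: Sales

Sales


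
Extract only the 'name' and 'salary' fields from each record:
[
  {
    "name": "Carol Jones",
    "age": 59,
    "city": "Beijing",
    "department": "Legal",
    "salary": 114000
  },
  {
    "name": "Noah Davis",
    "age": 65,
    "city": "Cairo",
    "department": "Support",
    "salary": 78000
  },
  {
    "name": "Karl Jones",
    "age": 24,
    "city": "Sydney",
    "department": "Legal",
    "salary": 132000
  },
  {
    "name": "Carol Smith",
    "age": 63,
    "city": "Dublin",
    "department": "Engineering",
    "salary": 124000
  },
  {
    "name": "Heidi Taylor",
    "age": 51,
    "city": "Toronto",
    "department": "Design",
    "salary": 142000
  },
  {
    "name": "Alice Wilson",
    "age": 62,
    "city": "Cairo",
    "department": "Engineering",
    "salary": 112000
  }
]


Original: 6 records with fields: name, age, city, department, salary
Keep: ['name', 'salary']
Drop: ['age', 'city', 'department']
Result: 6 records, 2 fields each

[
  {
    "name": "Carol Jones",
    "salary": 114000
  },
  {
    "name": "Noah Davis",
    "salary": 78000
  },
  {
    "name": "Karl Jones",
    "salary": 132000
  },
  {
    "name": "Carol Smith",
    "salary": 124000
  },
  {
    "name": "Heidi Taylor",
    "salary": 142000
  },
  {
    "name": "Alice Wilson",
    "salary": 112000
  }
]


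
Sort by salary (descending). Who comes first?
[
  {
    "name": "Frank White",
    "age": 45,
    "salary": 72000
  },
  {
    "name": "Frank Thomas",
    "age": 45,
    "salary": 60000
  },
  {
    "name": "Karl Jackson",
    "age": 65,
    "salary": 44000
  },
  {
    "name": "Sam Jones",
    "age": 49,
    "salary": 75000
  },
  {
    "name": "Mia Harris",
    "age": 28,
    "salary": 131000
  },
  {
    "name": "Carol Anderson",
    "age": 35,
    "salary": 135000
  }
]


Sort by: salary (descending)

Sorted order:
  1. Carol Anderson (salary = 135000)
  2. Mia Harris (salary = 131000)
  3. Sam Jones (salary = 75000)
  4. Frank White (salary = 72000)
  5. Frank Thomas (salary = 60000)
  6. Karl Jackson (salary = 44000)

First: Carol Anderson

Carol Anderson


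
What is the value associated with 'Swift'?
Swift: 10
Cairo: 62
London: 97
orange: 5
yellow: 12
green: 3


Looking up key 'Swift'
Value: 10

10


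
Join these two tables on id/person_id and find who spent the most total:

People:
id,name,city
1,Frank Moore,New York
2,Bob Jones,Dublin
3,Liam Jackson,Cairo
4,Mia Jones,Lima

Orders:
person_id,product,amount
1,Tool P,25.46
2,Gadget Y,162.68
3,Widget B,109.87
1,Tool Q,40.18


Join on: people.id = orders.person_id

Joined rows:
  Frank Moore (New York) bought Tool P for $25.46
  Bob Jones (Dublin) bought Gadget Y for $162.68
  Liam Jackson (Cairo) bought Widget B for $109.87
  Frank Moore (New York) bought Tool Q for $40.18

Total per person:
  Bob Jones: $162.68
  Liam Jackson: $109.87
  Frank Moore: $65.64

Top spender: Bob Jones ($162.68)

Bob Jones ($162.68)


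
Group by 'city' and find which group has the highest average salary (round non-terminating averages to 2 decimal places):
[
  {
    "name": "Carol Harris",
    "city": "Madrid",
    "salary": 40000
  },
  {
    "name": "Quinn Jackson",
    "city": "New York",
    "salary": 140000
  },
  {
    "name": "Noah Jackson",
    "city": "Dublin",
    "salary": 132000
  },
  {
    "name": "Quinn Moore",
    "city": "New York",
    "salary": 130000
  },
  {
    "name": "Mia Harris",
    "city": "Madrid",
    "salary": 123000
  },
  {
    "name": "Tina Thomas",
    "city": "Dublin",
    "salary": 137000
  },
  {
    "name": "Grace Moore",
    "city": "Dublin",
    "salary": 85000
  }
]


Group by: city

Groups:
  Dublin: 3 people, avg salary = 354000/3 = $118000
  Madrid: 2 people, avg salary = 163000/2 = $81500
  New York: 2 people, avg salary = 270000/2 = $135000

Highest average salary: New York ($135000)

New York ($135000)


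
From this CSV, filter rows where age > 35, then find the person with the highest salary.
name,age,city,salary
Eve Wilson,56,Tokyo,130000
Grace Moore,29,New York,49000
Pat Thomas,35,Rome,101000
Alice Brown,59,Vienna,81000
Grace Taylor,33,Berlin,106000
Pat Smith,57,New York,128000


Filter: age > 35
Sort by: salary (descending)

Filtered records (3):
  Eve Wilson, age 56, salary $130000
  Pat Smith, age 57, salary $128000
  Alice Brown, age 59, salary $81000

Highest salary: Eve Wilson ($130000)

Eve Wilson


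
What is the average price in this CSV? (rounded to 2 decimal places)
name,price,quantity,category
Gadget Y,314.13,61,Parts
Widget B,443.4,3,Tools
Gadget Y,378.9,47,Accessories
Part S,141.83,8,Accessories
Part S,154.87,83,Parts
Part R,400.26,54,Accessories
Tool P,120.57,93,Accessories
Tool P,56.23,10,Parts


Computing average price:
Values: [314.13, 443.4, 378.9, 141.83, 154.87, 400.26, 120.57, 56.23]
Sum = 2010.19
Count = 8
Average = 2010.19/8 = 251.27375 exactly -> 251.27 (rounded half-up to 2 decimal places)

251.27


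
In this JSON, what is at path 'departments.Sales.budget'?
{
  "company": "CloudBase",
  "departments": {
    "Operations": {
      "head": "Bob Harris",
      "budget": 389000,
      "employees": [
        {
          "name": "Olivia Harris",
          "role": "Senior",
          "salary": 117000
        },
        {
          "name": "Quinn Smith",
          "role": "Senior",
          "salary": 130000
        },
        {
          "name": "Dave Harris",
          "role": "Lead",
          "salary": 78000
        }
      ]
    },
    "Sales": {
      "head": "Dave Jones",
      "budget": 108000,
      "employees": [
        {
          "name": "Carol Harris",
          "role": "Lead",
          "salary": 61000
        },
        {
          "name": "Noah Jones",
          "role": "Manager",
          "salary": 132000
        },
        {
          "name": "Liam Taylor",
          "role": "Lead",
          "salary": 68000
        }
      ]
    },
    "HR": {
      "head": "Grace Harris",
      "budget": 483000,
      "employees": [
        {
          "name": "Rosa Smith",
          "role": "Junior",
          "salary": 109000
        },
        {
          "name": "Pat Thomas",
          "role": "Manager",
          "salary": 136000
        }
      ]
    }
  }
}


Path: departments.Sales.budget

Navigate:
  -> departments
  -> Sales
  -> budget = 108000

108000


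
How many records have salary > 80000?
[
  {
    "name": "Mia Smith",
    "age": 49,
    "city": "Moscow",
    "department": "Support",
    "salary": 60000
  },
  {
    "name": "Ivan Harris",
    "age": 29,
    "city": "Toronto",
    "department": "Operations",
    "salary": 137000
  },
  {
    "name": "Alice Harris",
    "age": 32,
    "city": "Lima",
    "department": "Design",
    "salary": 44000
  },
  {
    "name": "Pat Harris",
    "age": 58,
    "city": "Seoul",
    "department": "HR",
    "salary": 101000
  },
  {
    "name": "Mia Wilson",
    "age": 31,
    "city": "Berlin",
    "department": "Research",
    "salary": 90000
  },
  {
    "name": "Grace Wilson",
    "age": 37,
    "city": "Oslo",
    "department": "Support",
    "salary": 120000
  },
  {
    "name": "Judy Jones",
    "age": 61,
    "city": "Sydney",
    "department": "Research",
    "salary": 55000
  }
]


Data: 7 records
Condition: salary > 80000

Checking each record:
  Mia Smith: 60000
  Ivan Harris: 137000 MATCH
  Alice Harris: 44000
  Pat Harris: 101000 MATCH
  Mia Wilson: 90000 MATCH
  Grace Wilson: 120000 MATCH
  Judy Jones: 55000

Count: 4

4


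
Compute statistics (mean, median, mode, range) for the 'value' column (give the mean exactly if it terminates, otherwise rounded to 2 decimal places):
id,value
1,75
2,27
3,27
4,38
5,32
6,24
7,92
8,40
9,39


Data: [75, 27, 27, 38, 32, 24, 92, 40, 39]
Count: 9
Sum: 394
Mean: 394/9 ≈ 43.78 (rounded to 2 decimal places)
Sorted: [24, 27, 27, 32, 38, 39, 40, 75, 92]
Median: 38.0
Mode: 27 (2 times)
Range: 92 - 24 = 68
Min: 24, Max: 92

mean≈43.78, median=38.0, mode=27, range=68


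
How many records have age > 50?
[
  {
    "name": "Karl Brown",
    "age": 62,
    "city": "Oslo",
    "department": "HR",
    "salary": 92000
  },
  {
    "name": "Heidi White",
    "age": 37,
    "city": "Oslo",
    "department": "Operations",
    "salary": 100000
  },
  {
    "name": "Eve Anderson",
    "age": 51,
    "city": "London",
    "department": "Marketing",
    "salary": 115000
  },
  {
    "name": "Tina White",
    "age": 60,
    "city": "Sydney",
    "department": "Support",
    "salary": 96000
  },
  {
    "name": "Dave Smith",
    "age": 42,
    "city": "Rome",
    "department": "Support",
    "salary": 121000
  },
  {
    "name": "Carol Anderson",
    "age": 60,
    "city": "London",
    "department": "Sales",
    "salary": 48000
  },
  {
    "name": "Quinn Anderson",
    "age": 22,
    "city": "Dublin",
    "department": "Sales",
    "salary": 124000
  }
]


Data: 7 records
Condition: age > 50

Checking each record:
  Karl Brown: 62 MATCH
  Heidi White: 37
  Eve Anderson: 51 MATCH
  Tina White: 60 MATCH
  Dave Smith: 42
  Carol Anderson: 60 MATCH
  Quinn Anderson: 22

Count: 4

4


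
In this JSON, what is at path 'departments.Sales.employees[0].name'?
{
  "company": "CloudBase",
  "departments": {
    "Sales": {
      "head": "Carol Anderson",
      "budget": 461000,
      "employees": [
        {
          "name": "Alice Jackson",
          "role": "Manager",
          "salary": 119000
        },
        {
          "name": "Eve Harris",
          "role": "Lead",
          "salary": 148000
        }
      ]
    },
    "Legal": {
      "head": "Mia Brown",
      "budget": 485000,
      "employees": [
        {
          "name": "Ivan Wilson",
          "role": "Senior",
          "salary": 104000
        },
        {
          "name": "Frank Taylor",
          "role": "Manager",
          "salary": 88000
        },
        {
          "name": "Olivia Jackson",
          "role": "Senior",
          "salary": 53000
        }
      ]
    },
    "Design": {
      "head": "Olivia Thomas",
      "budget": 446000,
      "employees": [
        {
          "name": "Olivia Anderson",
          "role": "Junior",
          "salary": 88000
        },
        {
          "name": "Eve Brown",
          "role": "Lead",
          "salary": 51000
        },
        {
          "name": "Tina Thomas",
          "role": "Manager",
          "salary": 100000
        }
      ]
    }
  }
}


Path: departments.Sales.employees[0].name

Navigate:
  -> departments
  -> Sales
  -> employees[0].name = 'Alice Jackson'

Alice Jackson


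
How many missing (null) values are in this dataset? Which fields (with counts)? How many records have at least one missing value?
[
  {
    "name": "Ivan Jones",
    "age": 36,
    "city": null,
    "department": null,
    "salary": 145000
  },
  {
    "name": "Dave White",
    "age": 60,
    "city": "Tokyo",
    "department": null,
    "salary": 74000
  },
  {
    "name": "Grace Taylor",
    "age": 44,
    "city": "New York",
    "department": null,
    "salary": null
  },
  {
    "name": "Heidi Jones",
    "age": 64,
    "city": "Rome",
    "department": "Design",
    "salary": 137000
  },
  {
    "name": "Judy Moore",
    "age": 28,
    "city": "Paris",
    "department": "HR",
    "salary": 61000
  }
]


Checking for missing (null) values in 5 records:

  Ivan Jones: city, department
  Dave White: department
  Grace Taylor: department, salary
  Heidi Jones: complete
  Judy Moore: complete

Per field:
  name: 0 missing
  age: 0 missing
  city: 1 missing
  department: 3 missing
  salary: 1 missing

Total missing values: 5
Records with any missing: 3

5 missing values (city: 1, department: 3, salary: 1); 3 incomplete records


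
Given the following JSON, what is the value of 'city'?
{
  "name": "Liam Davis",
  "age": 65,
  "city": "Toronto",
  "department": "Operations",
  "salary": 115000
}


Looking up field 'city'
Value: Toronto

Toronto


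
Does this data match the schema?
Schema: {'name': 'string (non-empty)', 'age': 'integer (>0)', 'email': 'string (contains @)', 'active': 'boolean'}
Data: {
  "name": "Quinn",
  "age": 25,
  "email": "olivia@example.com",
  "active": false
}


Validating each field against schema:
  name: OK (non-empty string)
  age: OK (positive integer)
  email: OK (string with @)
  active: OK (boolean)

Result: VALID

VALID


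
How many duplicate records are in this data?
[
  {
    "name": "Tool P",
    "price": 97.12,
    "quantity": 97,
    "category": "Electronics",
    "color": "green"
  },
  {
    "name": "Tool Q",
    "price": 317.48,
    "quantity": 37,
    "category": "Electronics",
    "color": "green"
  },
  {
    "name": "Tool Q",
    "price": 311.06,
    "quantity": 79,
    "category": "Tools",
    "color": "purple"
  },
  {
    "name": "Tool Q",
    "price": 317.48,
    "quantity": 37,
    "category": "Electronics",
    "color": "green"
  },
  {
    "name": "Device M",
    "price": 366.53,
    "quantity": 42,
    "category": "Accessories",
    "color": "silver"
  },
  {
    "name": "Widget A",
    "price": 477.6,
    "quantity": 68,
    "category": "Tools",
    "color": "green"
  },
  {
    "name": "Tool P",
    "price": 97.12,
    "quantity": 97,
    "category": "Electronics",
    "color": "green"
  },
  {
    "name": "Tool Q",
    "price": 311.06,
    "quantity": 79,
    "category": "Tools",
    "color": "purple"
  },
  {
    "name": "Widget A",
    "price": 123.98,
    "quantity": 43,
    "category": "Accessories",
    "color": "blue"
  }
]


Checking 9 records for duplicates:

  Row 1: Tool P ($97.12, qty 97)
  Row 2: Tool Q ($317.48, qty 37)
  Row 3: Tool Q ($311.06, qty 79)
  Row 4: Tool Q ($317.48, qty 37) <-- DUPLICATE
  Row 5: Device M ($366.53, qty 42)
  Row 6: Widget A ($477.6, qty 68)
  Row 7: Tool P ($97.12, qty 97) <-- DUPLICATE
  Row 8: Tool Q ($311.06, qty 79) <-- DUPLICATE
  Row 9: Widget A ($123.98, qty 43)

Duplicates found: 3
Unique records: 6

3 duplicates, 6 unique


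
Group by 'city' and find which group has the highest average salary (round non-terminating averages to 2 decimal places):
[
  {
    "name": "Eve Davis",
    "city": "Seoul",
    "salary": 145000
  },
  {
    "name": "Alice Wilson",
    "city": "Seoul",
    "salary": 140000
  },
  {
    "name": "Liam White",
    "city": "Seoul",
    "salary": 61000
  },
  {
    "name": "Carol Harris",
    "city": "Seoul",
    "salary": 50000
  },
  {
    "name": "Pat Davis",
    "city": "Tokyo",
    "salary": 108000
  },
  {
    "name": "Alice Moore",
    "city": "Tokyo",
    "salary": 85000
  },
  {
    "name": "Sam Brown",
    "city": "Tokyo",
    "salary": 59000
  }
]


Group by: city

Groups:
  Seoul: 4 people, avg salary = 396000/4 = $99000
  Tokyo: 3 people, avg salary = 252000/3 = $84000

Highest average salary: Seoul ($99000)

Seoul ($99000)


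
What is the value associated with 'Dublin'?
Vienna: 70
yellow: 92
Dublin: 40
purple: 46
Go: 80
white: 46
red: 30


Looking up key 'Dublin'
Value: 40

40


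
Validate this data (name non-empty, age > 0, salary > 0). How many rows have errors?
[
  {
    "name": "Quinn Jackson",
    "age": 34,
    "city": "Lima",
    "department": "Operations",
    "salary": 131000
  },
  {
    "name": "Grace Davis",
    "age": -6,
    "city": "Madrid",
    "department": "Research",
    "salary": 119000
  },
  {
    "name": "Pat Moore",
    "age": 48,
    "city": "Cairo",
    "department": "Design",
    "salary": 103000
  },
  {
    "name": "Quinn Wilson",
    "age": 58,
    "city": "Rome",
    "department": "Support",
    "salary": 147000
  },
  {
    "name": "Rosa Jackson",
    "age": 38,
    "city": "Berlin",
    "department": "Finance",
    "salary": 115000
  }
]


Validating 5 records:
Rules: name non-empty, age > 0, salary > 0

  Row 1 (Quinn Jackson): OK
  Row 2 (Grace Davis): negative age: -6
  Row 3 (Pat Moore): OK
  Row 4 (Quinn Wilson): OK
  Row 5 (Rosa Jackson): OK

Total errors: 1

1 errors


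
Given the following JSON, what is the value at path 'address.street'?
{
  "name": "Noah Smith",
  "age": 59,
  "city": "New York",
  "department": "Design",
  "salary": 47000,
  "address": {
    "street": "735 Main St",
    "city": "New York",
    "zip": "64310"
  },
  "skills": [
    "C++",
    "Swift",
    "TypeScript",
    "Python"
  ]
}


Query: address.street
Path: address -> street
Value: 735 Main St

735 Main St


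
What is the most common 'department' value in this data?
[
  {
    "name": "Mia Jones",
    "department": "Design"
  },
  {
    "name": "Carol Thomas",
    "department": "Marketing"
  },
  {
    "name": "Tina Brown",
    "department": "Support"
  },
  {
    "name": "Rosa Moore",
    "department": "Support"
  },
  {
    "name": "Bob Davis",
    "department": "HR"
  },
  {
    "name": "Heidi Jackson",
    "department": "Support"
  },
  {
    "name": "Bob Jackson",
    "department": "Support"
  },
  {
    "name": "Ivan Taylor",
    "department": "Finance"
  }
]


Counting 'department' values across 8 records:

  Support: 4 ####
  Design: 1 #
  Marketing: 1 #
  HR: 1 #
  Finance: 1 #

Most common: Support (4 times)

Support (4 times)


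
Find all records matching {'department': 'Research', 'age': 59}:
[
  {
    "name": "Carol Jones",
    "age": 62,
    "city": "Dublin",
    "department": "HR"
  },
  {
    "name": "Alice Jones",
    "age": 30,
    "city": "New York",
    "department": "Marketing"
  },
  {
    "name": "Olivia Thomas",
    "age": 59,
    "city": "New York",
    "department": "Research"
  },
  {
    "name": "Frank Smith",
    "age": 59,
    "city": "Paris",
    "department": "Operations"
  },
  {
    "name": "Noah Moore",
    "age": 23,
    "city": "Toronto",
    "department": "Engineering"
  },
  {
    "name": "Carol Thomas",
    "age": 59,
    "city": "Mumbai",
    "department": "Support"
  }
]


Search criteria: {'department': 'Research', 'age': 59}

Checking 6 records:
  Carol Jones: {department: HR, age: 62}
  Alice Jones: {department: Marketing, age: 30}
  Olivia Thomas: {department: Research, age: 59} <-- MATCH
  Frank Smith: {department: Operations, age: 59}
  Noah Moore: {department: Engineering, age: 23}
  Carol Thomas: {department: Support, age: 59}

Matches: ["Olivia Thomas"]

["Olivia Thomas"]


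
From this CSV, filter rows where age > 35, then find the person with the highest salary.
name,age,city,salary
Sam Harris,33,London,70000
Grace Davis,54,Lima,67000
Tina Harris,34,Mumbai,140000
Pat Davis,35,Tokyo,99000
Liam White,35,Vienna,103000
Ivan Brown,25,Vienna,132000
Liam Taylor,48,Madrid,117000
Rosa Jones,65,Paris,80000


Filter: age > 35
Sort by: salary (descending)

Filtered records (3):
  Liam Taylor, age 48, salary $117000
  Rosa Jones, age 65, salary $80000
  Grace Davis, age 54, salary $67000

Highest salary: Liam Taylor ($117000)

Liam Taylor


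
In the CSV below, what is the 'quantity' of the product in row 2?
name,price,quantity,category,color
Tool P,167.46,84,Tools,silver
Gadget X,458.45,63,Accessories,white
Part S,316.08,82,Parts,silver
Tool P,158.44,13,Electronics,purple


Query: Row 2 ('Gadget X'), column 'quantity'
Value: 63

63


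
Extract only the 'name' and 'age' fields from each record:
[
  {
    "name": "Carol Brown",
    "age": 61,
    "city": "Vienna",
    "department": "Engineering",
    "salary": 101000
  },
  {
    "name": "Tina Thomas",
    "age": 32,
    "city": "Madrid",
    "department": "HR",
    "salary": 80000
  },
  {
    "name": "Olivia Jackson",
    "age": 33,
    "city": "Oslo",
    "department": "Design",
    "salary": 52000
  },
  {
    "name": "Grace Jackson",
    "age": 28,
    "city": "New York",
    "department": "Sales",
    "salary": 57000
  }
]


Original: 4 records with fields: name, age, city, department, salary
Keep: ['name', 'age']
Drop: ['city', 'department', 'salary']
Result: 4 records, 2 fields each

[
  {
    "name": "Carol Brown",
    "age": 61
  },
  {
    "name": "Tina Thomas",
    "age": 32
  },
  {
    "name": "Olivia Jackson",
    "age": 33
  },
  {
    "name": "Grace Jackson",
    "age": 28
  }
]


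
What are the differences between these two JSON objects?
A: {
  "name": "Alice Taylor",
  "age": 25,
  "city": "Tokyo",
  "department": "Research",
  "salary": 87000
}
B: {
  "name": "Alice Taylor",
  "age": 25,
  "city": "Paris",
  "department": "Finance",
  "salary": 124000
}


Comparing each field (in key order):
  name: same
  age: same
  city: DIFFERENT
  department: DIFFERENT
  salary: DIFFERENT
Differences:
  city: Tokyo -> Paris
  department: Research -> Finance
  salary: 87000 -> 124000

3 field(s) changed

3 changes: city, department, salary


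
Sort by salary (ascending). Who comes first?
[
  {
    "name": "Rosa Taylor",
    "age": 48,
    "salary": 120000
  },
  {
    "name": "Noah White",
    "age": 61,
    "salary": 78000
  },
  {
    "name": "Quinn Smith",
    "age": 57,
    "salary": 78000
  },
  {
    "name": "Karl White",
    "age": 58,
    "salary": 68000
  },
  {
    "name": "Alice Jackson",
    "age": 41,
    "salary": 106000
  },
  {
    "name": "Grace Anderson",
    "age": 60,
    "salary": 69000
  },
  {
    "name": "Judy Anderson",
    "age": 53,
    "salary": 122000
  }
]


Sort by: salary (ascending)

Sorted order:
  1. Karl White (salary = 68000)
  2. Grace Anderson (salary = 69000)
  3. Noah White (salary = 78000)
  4. Quinn Smith (salary = 78000)
  5. Alice Jackson (salary = 106000)
  6. Rosa Taylor (salary = 120000)
  7. Judy Anderson (salary = 122000)

First: Karl White

Karl White


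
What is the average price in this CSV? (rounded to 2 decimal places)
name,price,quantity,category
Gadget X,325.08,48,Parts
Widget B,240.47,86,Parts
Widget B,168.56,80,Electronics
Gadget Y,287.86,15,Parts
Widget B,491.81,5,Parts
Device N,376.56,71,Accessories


Computing average price:
Values: [325.08, 240.47, 168.56, 287.86, 491.81, 376.56]
Sum = 1890.34
Count = 6
Average = 1890.34/6 ≈ 315.06 (rounded to 2 decimal places)

315.06


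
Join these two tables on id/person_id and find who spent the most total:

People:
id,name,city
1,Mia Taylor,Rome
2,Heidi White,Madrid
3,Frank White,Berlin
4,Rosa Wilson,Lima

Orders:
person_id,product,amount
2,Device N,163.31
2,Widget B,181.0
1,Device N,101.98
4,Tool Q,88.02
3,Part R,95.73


Join on: people.id = orders.person_id

Joined rows:
  Heidi White (Madrid) bought Device N for $163.31
  Heidi White (Madrid) bought Widget B for $181.0
  Mia Taylor (Rome) bought Device N for $101.98
  Rosa Wilson (Lima) bought Tool Q for $88.02
  Frank White (Berlin) bought Part R for $95.73

Total per person:
  Heidi White: $344.31
  Mia Taylor: $101.98
  Frank White: $95.73
  Rosa Wilson: $88.02

Top spender: Heidi White ($344.31)

Heidi White ($344.31)


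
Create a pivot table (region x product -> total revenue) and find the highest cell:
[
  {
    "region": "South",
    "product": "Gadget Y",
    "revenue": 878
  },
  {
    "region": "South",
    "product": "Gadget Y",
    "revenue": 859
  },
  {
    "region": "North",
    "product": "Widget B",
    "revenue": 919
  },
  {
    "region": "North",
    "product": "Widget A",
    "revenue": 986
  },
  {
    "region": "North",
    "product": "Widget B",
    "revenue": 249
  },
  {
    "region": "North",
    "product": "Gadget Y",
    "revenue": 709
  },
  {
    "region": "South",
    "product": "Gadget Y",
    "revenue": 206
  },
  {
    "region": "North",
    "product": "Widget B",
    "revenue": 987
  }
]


Pivot: region (rows) x product (columns) -> total revenue

     Gadget Y      Widget A      Widget B    
North          709           986          2155  
South         1943             0             0  

Highest: North / Widget B = $2155

North / Widget B = $2155


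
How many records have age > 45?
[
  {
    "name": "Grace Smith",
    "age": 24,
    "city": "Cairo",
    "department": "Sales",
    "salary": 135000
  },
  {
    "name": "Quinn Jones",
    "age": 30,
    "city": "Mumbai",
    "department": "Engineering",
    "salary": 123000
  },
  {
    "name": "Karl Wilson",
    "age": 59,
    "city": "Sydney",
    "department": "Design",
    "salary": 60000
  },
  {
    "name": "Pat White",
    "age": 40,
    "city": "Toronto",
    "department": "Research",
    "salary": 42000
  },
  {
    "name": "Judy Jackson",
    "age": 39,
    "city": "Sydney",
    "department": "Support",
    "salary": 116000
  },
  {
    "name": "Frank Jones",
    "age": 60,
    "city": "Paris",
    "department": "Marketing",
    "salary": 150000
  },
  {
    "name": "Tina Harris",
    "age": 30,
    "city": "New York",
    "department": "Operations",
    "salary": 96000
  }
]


Data: 7 records
Condition: age > 45

Checking each record:
  Grace Smith: 24
  Quinn Jones: 30
  Karl Wilson: 59 MATCH
  Pat White: 40
  Judy Jackson: 39
  Frank Jones: 60 MATCH
  Tina Harris: 30

Count: 2

2


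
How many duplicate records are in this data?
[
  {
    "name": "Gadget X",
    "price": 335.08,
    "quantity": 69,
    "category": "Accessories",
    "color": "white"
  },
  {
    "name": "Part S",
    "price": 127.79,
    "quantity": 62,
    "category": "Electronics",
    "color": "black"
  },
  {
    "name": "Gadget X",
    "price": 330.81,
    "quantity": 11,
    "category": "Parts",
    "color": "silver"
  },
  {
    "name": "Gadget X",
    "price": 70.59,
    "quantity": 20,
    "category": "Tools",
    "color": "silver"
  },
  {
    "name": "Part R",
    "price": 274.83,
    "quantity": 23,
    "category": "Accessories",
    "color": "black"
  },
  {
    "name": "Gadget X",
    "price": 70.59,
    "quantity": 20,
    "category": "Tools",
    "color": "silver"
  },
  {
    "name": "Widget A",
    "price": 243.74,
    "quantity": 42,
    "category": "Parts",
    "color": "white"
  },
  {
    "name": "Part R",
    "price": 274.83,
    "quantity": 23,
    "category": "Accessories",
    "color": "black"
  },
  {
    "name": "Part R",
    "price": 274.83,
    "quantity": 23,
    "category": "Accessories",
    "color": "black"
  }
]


Checking 9 records for duplicates:

  Row 1: Gadget X ($335.08, qty 69)
  Row 2: Part S ($127.79, qty 62)
  Row 3: Gadget X ($330.81, qty 11)
  Row 4: Gadget X ($70.59, qty 20)
  Row 5: Part R ($274.83, qty 23)
  Row 6: Gadget X ($70.59, qty 20) <-- DUPLICATE
  Row 7: Widget A ($243.74, qty 42)
  Row 8: Part R ($274.83, qty 23) <-- DUPLICATE
  Row 9: Part R ($274.83, qty 23) <-- DUPLICATE

Duplicates found: 3
Unique records: 6

3 duplicates, 6 unique


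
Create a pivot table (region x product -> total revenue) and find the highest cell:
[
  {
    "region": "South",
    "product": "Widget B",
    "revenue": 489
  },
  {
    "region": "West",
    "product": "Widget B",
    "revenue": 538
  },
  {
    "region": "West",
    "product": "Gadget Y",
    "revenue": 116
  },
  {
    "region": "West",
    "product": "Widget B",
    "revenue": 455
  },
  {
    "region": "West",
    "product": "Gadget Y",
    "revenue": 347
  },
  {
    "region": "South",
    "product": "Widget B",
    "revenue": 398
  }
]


Pivot: region (rows) x product (columns) -> total revenue

     Gadget Y      Widget B    
South            0           887  
West           463           993  

Highest: West / Widget B = $993

West / Widget B = $993


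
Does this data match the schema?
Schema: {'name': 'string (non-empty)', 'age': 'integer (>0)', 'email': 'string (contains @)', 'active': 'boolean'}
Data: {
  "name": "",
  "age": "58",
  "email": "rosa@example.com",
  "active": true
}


Validating each field against schema:
  name: FAIL ("" is an empty string)
  age: FAIL ("58" is not an integer)
  email: OK (string with @)
  active: OK (boolean)

Result: INVALID (2 errors: name, age)

INVALID (2 errors: name, age)


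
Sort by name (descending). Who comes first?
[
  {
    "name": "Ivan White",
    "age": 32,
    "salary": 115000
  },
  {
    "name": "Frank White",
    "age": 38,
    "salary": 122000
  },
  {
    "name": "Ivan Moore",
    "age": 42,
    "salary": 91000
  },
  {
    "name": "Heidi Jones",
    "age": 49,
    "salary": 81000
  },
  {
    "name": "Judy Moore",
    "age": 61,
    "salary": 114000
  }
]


Sort by: name (descending)

Sorted order:
  1. Judy Moore (name = Judy Moore)
  2. Ivan White (name = Ivan White)
  3. Ivan Moore (name = Ivan Moore)
  4. Heidi Jones (name = Heidi Jones)
  5. Frank White (name = Frank White)

First: Judy Moore

Judy Moore


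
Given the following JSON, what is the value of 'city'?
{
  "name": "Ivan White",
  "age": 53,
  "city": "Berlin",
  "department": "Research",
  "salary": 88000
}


Looking up field 'city'
Value: Berlin

Berlin


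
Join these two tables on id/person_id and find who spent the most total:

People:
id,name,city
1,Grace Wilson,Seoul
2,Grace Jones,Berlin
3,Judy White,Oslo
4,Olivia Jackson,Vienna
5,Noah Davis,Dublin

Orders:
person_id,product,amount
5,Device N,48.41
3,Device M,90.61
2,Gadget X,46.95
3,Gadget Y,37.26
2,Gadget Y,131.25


Join on: people.id = orders.person_id

Joined rows:
  Noah Davis (Dublin) bought Device N for $48.41
  Judy White (Oslo) bought Device M for $90.61
  Grace Jones (Berlin) bought Gadget X for $46.95
  Judy White (Oslo) bought Gadget Y for $37.26
  Grace Jones (Berlin) bought Gadget Y for $131.25

Total per person:
  Grace Jones: $178.20
  Judy White: $127.87
  Noah Davis: $48.41

Top spender: Grace Jones ($178.20)

Grace Jones ($178.20)


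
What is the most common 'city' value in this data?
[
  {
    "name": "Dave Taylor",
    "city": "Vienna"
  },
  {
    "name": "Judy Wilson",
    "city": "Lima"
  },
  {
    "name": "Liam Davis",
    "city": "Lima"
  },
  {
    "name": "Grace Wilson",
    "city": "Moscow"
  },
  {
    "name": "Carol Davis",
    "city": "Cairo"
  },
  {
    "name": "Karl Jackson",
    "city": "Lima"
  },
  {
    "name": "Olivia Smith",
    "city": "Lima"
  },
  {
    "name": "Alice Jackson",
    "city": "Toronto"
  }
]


Counting 'city' values across 8 records:

  Lima: 4 ####
  Vienna: 1 #
  Moscow: 1 #
  Cairo: 1 #
  Toronto: 1 #

Most common: Lima (4 times)

Lima (4 times)


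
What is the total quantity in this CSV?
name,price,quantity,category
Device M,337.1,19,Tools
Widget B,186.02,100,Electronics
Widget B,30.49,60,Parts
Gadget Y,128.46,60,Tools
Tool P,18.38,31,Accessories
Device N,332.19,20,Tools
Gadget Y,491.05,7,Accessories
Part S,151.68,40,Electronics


Computing total quantity:
Values: [19, 100, 60, 60, 31, 20, 7, 40]
Sum = 337

337


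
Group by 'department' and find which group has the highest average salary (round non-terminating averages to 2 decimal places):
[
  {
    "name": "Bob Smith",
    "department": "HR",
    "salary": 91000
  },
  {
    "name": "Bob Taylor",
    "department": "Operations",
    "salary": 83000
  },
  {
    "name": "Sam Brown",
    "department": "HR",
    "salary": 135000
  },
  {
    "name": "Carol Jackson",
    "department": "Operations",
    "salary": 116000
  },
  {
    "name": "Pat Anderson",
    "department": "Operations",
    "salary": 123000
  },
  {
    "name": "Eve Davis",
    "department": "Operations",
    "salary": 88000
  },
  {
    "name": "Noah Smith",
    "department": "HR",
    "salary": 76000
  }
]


Group by: department

Groups:
  HR: 3 people, avg salary = 302000/3 ≈ $100666.67
  Operations: 4 people, avg salary = 410000/4 = $102500

Highest average salary: Operations ($102500)

Operations ($102500)


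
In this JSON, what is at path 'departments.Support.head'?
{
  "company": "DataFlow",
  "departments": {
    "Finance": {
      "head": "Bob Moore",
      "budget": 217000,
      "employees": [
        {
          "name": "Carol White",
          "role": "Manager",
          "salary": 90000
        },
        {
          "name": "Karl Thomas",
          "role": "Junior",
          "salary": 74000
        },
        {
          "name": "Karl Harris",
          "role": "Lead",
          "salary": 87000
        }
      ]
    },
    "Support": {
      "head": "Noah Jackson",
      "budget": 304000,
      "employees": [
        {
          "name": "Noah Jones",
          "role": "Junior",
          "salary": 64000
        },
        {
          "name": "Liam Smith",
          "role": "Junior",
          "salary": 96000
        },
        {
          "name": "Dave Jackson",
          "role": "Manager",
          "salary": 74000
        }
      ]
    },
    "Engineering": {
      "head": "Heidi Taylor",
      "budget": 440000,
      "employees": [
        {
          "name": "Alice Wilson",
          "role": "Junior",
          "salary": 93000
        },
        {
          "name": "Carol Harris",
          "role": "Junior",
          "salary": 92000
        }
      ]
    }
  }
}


Path: departments.Support.head

Navigate:
  -> departments
  -> Support
  -> head = 'Noah Jackson'

Noah Jackson


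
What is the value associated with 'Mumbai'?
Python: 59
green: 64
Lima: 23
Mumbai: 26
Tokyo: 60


Looking up key 'Mumbai'
Value: 26

26


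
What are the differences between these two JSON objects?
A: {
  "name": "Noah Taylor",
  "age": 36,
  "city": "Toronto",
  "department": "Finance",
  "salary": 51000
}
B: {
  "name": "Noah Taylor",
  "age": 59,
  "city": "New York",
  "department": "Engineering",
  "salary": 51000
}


Comparing each field (in key order):
  name: same
  age: DIFFERENT
  city: DIFFERENT
  department: DIFFERENT
  salary: same
Differences:
  age: 36 -> 59
  city: Toronto -> New York
  department: Finance -> Engineering

3 field(s) changed

3 changes: age, city, department


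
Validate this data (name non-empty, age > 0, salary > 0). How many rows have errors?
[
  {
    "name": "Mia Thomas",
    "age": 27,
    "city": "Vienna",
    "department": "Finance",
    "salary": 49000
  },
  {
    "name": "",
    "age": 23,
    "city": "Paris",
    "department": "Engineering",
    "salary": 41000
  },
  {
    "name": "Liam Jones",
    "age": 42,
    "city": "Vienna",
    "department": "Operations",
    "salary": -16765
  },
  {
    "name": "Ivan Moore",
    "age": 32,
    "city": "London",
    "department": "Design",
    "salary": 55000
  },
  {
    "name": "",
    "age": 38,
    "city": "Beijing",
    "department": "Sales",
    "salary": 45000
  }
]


Validating 5 records:
Rules: name non-empty, age > 0, salary > 0

  Row 1 (Mia Thomas): OK
  Row 2 (???): empty name
  Row 3 (Liam Jones): negative salary: -16765
  Row 4 (Ivan Moore): OK
  Row 5 (???): empty name

Total errors: 3

3 errors


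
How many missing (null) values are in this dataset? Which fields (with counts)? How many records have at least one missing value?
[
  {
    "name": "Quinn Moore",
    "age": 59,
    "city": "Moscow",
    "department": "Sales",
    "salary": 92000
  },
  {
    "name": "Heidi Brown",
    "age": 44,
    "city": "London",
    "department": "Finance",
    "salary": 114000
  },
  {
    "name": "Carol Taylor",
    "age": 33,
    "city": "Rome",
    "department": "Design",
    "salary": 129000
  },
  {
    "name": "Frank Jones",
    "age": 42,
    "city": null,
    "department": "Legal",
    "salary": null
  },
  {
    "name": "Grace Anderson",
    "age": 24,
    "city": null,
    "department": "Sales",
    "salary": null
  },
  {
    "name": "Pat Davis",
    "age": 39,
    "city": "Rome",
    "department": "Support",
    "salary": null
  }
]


Checking for missing (null) values in 6 records:

  Quinn Moore: complete
  Heidi Brown: complete
  Carol Taylor: complete
  Frank Jones: city, salary
  Grace Anderson: city, salary
  Pat Davis: salary

Per field:
  name: 0 missing
  age: 0 missing
  city: 2 missing
  department: 0 missing
  salary: 3 missing

Total missing values: 5
Records with any missing: 3

5 missing values (city: 2, salary: 3); 3 incomplete records


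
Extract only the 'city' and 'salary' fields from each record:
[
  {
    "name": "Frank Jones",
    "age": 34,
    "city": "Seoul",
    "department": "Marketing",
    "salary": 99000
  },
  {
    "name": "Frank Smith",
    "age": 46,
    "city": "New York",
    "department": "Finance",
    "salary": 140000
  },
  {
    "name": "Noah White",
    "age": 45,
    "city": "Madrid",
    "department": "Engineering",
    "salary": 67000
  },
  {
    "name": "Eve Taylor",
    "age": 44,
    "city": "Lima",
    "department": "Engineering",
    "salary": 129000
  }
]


Original: 4 records with fields: name, age, city, department, salary
Keep: ['city', 'salary']
Drop: ['name', 'age', 'department']
Result: 4 records, 2 fields each

[
  {
    "city": "Seoul",
    "salary": 99000
  },
  {
    "city": "New York",
    "salary": 140000
  },
  {
    "city": "Madrid",
    "salary": 67000
  },
  {
    "city": "Lima",
    "salary": 129000
  }
]


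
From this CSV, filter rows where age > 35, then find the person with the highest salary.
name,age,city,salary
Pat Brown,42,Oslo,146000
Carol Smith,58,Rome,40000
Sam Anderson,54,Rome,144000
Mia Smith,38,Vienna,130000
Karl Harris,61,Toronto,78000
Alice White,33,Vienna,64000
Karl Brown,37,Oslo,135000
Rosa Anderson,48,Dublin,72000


Filter: age > 35
Sort by: salary (descending)

Filtered records (7):
  Pat Brown, age 42, salary $146000
  Sam Anderson, age 54, salary $144000
  Karl Brown, age 37, salary $135000
  Mia Smith, age 38, salary $130000
  Karl Harris, age 61, salary $78000
  Rosa Anderson, age 48, salary $72000
  Carol Smith, age 58, salary $40000

Highest salary: Pat Brown ($146000)

Pat Brown


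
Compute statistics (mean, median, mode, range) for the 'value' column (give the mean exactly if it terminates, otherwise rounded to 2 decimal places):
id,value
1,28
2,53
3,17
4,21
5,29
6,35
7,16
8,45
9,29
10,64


Data: [28, 53, 17, 21, 29, 35, 16, 45, 29, 64]
Count: 10
Sum: 337
Mean: 337/10 = 33.7
Sorted: [16, 17, 21, 28, 29, 29, 35, 45, 53, 64]
Median: 29.0
Mode: 29 (2 times)
Range: 64 - 16 = 48
Min: 16, Max: 64

mean=33.7, median=29.0, mode=29, range=48


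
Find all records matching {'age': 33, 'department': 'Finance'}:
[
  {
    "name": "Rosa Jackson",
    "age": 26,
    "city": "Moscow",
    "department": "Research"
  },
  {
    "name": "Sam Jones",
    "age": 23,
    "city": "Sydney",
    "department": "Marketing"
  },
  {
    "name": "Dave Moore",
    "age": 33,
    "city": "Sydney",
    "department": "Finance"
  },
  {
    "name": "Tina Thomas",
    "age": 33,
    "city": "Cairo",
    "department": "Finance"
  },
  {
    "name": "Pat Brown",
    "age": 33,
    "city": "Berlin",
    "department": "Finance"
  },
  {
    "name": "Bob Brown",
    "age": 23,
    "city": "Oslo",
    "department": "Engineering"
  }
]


Search criteria: {'age': 33, 'department': 'Finance'}

Checking 6 records:
  Rosa Jackson: {age: 26, department: Research}
  Sam Jones: {age: 23, department: Marketing}
  Dave Moore: {age: 33, department: Finance} <-- MATCH
  Tina Thomas: {age: 33, department: Finance} <-- MATCH
  Pat Brown: {age: 33, department: Finance} <-- MATCH
  Bob Brown: {age: 23, department: Engineering}

Matches: ["Dave Moore", "Tina Thomas", "Pat Brown"]

["Dave Moore", "Tina Thomas", "Pat Brown"]


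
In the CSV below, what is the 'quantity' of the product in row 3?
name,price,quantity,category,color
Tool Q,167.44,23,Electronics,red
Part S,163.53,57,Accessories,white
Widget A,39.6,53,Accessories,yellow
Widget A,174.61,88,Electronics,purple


Query: Row 3 ('Widget A'), column 'quantity'
Value: 53

53


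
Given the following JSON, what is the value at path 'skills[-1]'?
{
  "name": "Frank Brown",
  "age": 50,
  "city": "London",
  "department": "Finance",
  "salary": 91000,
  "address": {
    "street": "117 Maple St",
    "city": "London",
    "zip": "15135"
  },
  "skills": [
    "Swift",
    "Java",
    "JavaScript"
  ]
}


Query: skills[-1]
Path: skills -> last element
Value: JavaScript

JavaScript


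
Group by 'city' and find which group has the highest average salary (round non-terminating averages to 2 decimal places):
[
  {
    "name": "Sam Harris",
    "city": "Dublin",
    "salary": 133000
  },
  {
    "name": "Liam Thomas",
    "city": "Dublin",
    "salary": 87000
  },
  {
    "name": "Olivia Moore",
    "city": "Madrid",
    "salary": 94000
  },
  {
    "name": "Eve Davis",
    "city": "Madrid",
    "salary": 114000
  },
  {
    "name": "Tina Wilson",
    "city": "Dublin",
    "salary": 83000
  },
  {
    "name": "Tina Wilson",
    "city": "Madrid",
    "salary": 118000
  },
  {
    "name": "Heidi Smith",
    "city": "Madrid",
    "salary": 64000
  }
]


Group by: city

Groups:
  Dublin: 3 people, avg salary = 303000/3 = $101000
  Madrid: 4 people, avg salary = 390000/4 = $97500

Highest average salary: Dublin ($101000)

Dublin ($101000)
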